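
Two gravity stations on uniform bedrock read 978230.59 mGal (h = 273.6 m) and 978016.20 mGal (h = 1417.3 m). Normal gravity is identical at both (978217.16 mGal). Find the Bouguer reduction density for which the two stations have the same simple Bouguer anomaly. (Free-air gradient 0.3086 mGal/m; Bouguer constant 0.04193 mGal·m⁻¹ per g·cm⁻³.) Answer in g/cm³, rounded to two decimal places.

2.89

Δg_obs = 978016.20 − 978230.59 = -214.39 mGal over Δh = 1417.3 − 273.6 = 1143.7 m
Equal Bouguer anomalies ⇒ Δg_obs + (0.3086 − 0.04193ρ)·Δh = 0
0.3086 − 0.04193ρ = −Δg_obs/Δh = 0.18745
ρ = (0.3086 − 0.18745) / 0.04193 = 2.89 g/cm³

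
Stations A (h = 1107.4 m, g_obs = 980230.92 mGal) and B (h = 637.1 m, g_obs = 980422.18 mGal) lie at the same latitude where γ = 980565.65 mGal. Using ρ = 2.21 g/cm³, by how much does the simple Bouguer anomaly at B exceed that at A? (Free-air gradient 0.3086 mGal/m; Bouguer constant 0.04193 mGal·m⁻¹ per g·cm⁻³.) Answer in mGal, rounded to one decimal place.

Δg_SB(A) = 980230.92 − 980565.65 + 0.3086×1107.4 − 0.04193×2.21×1107.4 = -95.60 mGal
Δg_SB(B) = 980422.18 − 980565.65 + 0.3086×637.1 − 0.04193×2.21×637.1 = -5.90 mGal
Difference = -5.90 − (-95.60) = 89.70 mGal

89.7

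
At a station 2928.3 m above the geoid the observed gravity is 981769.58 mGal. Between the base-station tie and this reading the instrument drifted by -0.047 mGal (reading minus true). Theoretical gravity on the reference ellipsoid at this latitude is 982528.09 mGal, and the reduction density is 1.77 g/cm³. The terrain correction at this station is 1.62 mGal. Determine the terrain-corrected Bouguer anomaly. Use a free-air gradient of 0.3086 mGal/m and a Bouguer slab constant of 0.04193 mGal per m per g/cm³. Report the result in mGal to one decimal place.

-70.5

Drift-corrected reading = 981769.58 − (-0.047) = 981769.627 mGal
Free-air correction = 0.3086 × 2928.3 = 903.67 mGal
Free-air anomaly = 981769.627 − 982528.09 + (903.67) = 145.207 mGal
Bouguer slab correction = 0.04193 × 1.77 × 2928.3 = 217.33 mGal
Simple Bouguer anomaly = 145.207 − (217.33) = -72.123 mGal
Complete Bouguer anomaly = -72.123 + 1.62 = -70.503 mGal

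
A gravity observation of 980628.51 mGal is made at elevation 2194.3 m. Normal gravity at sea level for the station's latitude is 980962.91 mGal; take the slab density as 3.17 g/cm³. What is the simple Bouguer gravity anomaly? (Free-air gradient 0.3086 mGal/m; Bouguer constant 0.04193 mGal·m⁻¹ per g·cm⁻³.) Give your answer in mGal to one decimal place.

Free-air correction = 0.3086 × 2194.3 = 677.16 mGal
Free-air anomaly = 980628.51 − 980962.91 + (677.16) = 342.76 mGal
Bouguer slab correction = 0.04193 × 3.17 × 2194.3 = 291.66 mGal
Simple Bouguer anomaly = 342.76 − (291.66) = 51.10 mGal

51.1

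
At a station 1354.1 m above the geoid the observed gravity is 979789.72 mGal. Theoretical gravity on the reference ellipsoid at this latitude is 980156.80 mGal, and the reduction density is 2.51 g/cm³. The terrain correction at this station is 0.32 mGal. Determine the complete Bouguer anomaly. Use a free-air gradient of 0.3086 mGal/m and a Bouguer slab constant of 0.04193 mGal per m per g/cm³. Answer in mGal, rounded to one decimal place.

Free-air correction = 0.3086 × 1354.1 = 417.88 mGal
Free-air anomaly = 979789.72 − 980156.80 + (417.88) = 50.80 mGal
Bouguer slab correction = 0.04193 × 2.51 × 1354.1 = 142.51 mGal
Simple Bouguer anomaly = 50.80 − (142.51) = -91.71 mGal
Complete Bouguer anomaly = -91.71 + 0.32 = -91.39 mGal

-91.4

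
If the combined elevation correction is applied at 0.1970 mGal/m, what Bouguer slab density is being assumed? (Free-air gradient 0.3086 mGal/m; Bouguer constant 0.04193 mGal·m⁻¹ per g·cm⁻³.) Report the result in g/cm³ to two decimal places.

0.1970 = 0.3086 − 0.04193 × ρ
ρ = (0.3086 − 0.1970) / 0.04193 = 2.66 g/cm³

2.66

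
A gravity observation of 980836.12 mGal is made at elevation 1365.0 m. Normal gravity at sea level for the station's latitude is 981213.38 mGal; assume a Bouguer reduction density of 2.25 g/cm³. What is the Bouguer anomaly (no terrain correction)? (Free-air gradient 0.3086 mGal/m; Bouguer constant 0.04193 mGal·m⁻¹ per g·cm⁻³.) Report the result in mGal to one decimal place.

Free-air correction = 0.3086 × 1365.0 = 421.24 mGal
Free-air anomaly = 980836.12 − 981213.38 + (421.24) = 43.98 mGal
Bouguer slab correction = 0.04193 × 2.25 × 1365.0 = 128.78 mGal
Simple Bouguer anomaly = 43.98 − (128.78) = -84.80 mGal

-84.8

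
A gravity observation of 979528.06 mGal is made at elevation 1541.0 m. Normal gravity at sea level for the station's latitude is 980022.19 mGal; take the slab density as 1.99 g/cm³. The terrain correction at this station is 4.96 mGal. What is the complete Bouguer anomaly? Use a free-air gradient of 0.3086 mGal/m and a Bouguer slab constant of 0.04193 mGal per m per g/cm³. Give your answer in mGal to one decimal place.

-142.2

Free-air correction = 0.3086 × 1541.0 = 475.55 mGal
Free-air anomaly = 979528.06 − 980022.19 + (475.55) = -18.58 mGal
Bouguer slab correction = 0.04193 × 1.99 × 1541.0 = 128.58 mGal
Simple Bouguer anomaly = -18.58 − (128.58) = -147.16 mGal
Complete Bouguer anomaly = -147.16 + 4.96 = -142.20 mGal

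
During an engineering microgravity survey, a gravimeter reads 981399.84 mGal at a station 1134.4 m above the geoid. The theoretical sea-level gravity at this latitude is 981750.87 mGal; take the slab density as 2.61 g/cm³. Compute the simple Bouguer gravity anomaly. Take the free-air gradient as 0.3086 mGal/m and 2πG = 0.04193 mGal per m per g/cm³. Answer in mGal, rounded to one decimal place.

Free-air correction = 0.3086 × 1134.4 = 350.08 mGal
Free-air anomaly = 981399.84 − 981750.87 + (350.08) = -0.95 mGal
Bouguer slab correction = 0.04193 × 2.61 × 1134.4 = 124.15 mGal
Simple Bouguer anomaly = -0.95 − (124.15) = -125.10 mGal

-125.1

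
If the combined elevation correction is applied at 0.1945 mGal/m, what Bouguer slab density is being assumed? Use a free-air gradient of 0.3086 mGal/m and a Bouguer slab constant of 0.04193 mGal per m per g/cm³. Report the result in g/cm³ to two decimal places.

2.72

0.1945 = 0.3086 − 0.04193 × ρ
ρ = (0.3086 − 0.1945) / 0.04193 = 2.72 g/cm³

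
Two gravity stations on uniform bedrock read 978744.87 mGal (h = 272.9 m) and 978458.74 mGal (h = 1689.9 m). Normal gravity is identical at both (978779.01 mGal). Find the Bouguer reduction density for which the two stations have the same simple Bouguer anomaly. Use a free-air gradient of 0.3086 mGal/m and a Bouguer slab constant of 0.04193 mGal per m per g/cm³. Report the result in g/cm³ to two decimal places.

Δg_obs = 978458.74 − 978744.87 = -286.13 mGal over Δh = 1689.9 − 272.9 = 1417.0 m
Equal Bouguer anomalies ⇒ Δg_obs + (0.3086 − 0.04193ρ)·Δh = 0
0.3086 − 0.04193ρ = −Δg_obs/Δh = 0.20193
ρ = (0.3086 − 0.20193) / 0.04193 = 2.54 g/cm³

2.54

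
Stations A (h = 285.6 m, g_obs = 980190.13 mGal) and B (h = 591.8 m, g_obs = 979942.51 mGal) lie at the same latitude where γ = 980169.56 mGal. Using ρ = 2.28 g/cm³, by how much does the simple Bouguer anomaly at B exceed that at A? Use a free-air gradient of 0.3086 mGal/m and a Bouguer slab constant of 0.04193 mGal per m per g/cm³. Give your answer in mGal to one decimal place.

Δg_SB(A) = 980190.13 − 980169.56 + 0.3086×285.6 − 0.04193×2.28×285.6 = 81.40 mGal
Δg_SB(B) = 979942.51 − 980169.56 + 0.3086×591.8 − 0.04193×2.28×591.8 = -101.00 mGal
Difference = -101.00 − (81.40) = -182.40 mGal

-182.4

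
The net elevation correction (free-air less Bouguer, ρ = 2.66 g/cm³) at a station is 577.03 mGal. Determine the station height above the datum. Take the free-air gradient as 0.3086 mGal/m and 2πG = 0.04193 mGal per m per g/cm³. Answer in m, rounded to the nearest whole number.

Combined gradient = 0.3086 − 0.04193 × 2.66 = 0.1970662 mGal/m
h = 577.03 / 0.1970662 = 2928.10 m

2928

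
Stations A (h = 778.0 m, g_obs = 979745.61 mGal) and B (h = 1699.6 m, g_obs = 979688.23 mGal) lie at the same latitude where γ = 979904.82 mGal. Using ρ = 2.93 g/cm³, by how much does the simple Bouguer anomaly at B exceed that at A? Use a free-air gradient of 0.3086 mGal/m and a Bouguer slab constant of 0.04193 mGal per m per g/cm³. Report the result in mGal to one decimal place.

113.8

Δg_SB(A) = 979745.61 − 979904.82 + 0.3086×778.0 − 0.04193×2.93×778.0 = -14.70 mGal
Δg_SB(B) = 979688.23 − 979904.82 + 0.3086×1699.6 − 0.04193×2.93×1699.6 = 99.10 mGal
Difference = 99.10 − (-14.70) = 113.80 mGal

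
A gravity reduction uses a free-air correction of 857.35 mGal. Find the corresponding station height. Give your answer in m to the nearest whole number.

h = 857.35 / 0.3086 = 2778.19 m

2778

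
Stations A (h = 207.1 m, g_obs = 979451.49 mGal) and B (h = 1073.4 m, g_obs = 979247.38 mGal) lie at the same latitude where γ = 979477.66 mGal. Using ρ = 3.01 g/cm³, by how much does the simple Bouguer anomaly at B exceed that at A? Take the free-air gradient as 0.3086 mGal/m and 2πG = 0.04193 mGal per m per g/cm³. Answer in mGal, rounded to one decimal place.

Δg_SB(A) = 979451.49 − 979477.66 + 0.3086×207.1 − 0.04193×3.01×207.1 = 11.60 mGal
Δg_SB(B) = 979247.38 − 979477.66 + 0.3086×1073.4 − 0.04193×3.01×1073.4 = -34.50 mGal
Difference = -34.50 − (11.60) = -46.10 mGal

-46.1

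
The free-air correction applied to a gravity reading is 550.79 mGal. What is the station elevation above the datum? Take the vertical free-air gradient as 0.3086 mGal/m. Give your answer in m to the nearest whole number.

1785

h = 550.79 / 0.3086 = 1784.80 m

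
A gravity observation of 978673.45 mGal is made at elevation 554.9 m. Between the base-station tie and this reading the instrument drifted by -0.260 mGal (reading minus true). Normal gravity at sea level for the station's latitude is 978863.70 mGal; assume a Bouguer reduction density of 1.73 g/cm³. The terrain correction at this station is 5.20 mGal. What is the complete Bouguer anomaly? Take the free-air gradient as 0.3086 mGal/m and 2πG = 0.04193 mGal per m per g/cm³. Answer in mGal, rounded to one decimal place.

Drift-corrected reading = 978673.45 − (-0.260) = 978673.710 mGal
Free-air correction = 0.3086 × 554.9 = 171.24 mGal
Free-air anomaly = 978673.710 − 978863.70 + (171.24) = -18.750 mGal
Bouguer slab correction = 0.04193 × 1.73 × 554.9 = 40.25 mGal
Simple Bouguer anomaly = -18.750 − (40.25) = -59.000 mGal
Complete Bouguer anomaly = -59.000 + 5.20 = -53.800 mGal

-53.8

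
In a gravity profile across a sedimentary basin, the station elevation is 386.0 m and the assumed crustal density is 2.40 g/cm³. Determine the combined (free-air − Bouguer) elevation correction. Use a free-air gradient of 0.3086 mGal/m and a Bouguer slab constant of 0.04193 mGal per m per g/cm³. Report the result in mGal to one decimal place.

Combined gradient = 0.3086 − 0.04193 × 2.40 = 0.2079680 mGal/m
Combined elevation correction = 0.2079680 × 386.0 = 80.3 mGal

80.3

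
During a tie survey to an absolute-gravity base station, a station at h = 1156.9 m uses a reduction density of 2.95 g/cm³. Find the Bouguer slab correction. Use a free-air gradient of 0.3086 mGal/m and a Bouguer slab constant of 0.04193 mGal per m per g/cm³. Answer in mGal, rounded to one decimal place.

Bouguer slab correction = 0.04193 × 2.95 × 1156.9 = 143.1 mGal

143.1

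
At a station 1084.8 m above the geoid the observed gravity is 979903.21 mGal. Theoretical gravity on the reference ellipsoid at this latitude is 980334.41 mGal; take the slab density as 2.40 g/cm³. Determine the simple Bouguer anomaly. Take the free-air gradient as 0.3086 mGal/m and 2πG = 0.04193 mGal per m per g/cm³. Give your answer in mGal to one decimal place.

Free-air correction = 0.3086 × 1084.8 = 334.77 mGal
Free-air anomaly = 979903.21 − 980334.41 + (334.77) = -96.43 mGal
Bouguer slab correction = 0.04193 × 2.40 × 1084.8 = 109.17 mGal
Simple Bouguer anomaly = -96.43 − (109.17) = -205.60 mGal

-205.6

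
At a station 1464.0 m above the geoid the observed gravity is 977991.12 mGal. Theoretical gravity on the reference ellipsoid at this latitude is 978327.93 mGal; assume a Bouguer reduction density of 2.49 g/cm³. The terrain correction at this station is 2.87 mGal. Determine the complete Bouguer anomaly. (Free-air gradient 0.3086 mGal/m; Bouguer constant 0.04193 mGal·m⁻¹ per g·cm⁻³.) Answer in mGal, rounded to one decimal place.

Free-air correction = 0.3086 × 1464.0 = 451.79 mGal
Free-air anomaly = 977991.12 − 978327.93 + (451.79) = 114.98 mGal
Bouguer slab correction = 0.04193 × 2.49 × 1464.0 = 152.85 mGal
Simple Bouguer anomaly = 114.98 − (152.85) = -37.87 mGal
Complete Bouguer anomaly = -37.87 + 2.87 = -35.00 mGal

-35.0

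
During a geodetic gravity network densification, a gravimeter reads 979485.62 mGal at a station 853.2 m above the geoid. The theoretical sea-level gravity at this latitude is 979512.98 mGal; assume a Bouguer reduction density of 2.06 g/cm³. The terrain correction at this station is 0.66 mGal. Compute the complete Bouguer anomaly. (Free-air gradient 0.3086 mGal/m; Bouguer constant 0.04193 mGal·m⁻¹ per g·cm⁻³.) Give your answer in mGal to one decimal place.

162.9

Free-air correction = 0.3086 × 853.2 = 263.30 mGal
Free-air anomaly = 979485.62 − 979512.98 + (263.30) = 235.94 mGal
Bouguer slab correction = 0.04193 × 2.06 × 853.2 = 73.70 mGal
Simple Bouguer anomaly = 235.94 − (73.70) = 162.24 mGal
Complete Bouguer anomaly = 162.24 + 0.66 = 162.90 mGal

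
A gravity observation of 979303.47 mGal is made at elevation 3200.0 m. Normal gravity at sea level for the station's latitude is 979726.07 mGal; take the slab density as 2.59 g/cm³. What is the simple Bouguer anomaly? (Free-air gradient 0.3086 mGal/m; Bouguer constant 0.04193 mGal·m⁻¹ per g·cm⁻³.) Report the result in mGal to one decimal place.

Free-air correction = 0.3086 × 3200.0 = 987.52 mGal
Free-air anomaly = 979303.47 − 979726.07 + (987.52) = 564.92 mGal
Bouguer slab correction = 0.04193 × 2.59 × 3200.0 = 347.52 mGal
Simple Bouguer anomaly = 564.92 − (347.52) = 217.40 mGal

217.4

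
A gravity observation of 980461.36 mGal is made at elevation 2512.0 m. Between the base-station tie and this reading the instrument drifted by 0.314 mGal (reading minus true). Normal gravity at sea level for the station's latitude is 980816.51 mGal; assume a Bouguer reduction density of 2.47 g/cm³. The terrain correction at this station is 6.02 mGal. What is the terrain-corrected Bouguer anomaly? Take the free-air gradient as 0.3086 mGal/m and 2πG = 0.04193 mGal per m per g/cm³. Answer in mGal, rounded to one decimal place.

165.6

Drift-corrected reading = 980461.36 − (0.314) = 980461.046 mGal
Free-air correction = 0.3086 × 2512.0 = 775.20 mGal
Free-air anomaly = 980461.046 − 980816.51 + (775.20) = 419.736 mGal
Bouguer slab correction = 0.04193 × 2.47 × 2512.0 = 260.16 mGal
Simple Bouguer anomaly = 419.736 − (260.16) = 159.576 mGal
Complete Bouguer anomaly = 159.576 + 6.02 = 165.596 mGal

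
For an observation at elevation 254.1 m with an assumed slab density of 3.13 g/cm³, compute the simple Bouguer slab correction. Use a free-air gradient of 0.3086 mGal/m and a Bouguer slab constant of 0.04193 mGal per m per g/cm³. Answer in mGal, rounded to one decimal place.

33.3

Bouguer slab correction = 0.04193 × 3.13 × 254.1 = 33.3 mGal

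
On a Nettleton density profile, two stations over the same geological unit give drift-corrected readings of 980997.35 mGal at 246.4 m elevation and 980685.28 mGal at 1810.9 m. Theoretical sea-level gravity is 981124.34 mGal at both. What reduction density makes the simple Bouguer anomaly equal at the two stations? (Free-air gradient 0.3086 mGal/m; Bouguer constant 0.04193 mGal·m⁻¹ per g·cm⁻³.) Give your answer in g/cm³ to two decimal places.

Δg_obs = 980685.28 − 980997.35 = -312.07 mGal over Δh = 1810.9 − 246.4 = 1564.5 m
Equal Bouguer anomalies ⇒ Δg_obs + (0.3086 − 0.04193ρ)·Δh = 0
0.3086 − 0.04193ρ = −Δg_obs/Δh = 0.19947
ρ = (0.3086 − 0.19947) / 0.04193 = 2.60 g/cm³

2.60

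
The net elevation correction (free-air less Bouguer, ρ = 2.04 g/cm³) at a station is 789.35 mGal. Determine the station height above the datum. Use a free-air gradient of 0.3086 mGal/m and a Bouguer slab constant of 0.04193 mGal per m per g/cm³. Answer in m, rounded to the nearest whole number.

Combined gradient = 0.3086 − 0.04193 × 2.04 = 0.2230628 mGal/m
h = 789.35 / 0.2230628 = 3538.69 m

3539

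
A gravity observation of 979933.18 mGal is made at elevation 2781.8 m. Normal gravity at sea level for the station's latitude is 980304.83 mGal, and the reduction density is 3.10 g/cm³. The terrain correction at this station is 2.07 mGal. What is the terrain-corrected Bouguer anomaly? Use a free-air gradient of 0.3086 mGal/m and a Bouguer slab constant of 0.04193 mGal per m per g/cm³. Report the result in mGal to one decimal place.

127.3

Free-air correction = 0.3086 × 2781.8 = 858.46 mGal
Free-air anomaly = 979933.18 − 980304.83 + (858.46) = 486.81 mGal
Bouguer slab correction = 0.04193 × 3.10 × 2781.8 = 361.59 mGal
Simple Bouguer anomaly = 486.81 − (361.59) = 125.22 mGal
Complete Bouguer anomaly = 125.22 + 2.07 = 127.29 mGal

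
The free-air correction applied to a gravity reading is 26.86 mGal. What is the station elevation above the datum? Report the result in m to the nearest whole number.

87

h = 26.86 / 0.3086 = 87.04 m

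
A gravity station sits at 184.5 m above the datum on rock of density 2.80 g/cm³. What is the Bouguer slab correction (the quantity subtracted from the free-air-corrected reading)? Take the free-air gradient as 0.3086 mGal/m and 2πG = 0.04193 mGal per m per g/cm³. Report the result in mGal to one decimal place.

21.7

Bouguer slab correction = 0.04193 × 2.80 × 184.5 = 21.7 mGal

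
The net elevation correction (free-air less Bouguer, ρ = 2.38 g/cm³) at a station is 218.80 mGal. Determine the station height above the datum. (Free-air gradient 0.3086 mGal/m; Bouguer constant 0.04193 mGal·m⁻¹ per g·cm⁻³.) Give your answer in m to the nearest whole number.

1048

Combined gradient = 0.3086 − 0.04193 × 2.38 = 0.2088066 mGal/m
h = 218.80 / 0.2088066 = 1047.86 m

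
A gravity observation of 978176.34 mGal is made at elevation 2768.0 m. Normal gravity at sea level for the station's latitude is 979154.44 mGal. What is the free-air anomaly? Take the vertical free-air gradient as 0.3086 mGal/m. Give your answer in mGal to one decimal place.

-123.9

Free-air correction = 0.3086 × 2768.0 = 854.20 mGal
Free-air anomaly = 978176.34 − 979154.44 + (854.20) = -123.90 mGal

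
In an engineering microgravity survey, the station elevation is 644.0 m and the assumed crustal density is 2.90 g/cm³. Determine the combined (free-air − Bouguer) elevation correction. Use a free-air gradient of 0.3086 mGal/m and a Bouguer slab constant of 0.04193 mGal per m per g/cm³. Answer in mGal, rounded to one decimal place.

Combined gradient = 0.3086 − 0.04193 × 2.90 = 0.1870030 mGal/m
Combined elevation correction = 0.1870030 × 644.0 = 120.4 mGal

120.4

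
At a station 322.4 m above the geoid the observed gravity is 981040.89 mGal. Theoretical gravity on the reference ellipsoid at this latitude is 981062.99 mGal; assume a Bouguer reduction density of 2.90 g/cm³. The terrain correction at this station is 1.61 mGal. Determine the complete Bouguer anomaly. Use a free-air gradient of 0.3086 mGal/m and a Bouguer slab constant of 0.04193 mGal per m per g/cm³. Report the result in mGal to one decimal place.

39.8

Free-air correction = 0.3086 × 322.4 = 99.49 mGal
Free-air anomaly = 981040.89 − 981062.99 + (99.49) = 77.39 mGal
Bouguer slab correction = 0.04193 × 2.90 × 322.4 = 39.20 mGal
Simple Bouguer anomaly = 77.39 − (39.20) = 38.19 mGal
Complete Bouguer anomaly = 38.19 + 1.61 = 39.80 mGal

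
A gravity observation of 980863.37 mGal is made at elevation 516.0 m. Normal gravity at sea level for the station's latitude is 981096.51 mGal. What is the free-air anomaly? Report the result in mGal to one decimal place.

Free-air correction = 0.3086 × 516.0 = 159.24 mGal
Free-air anomaly = 980863.37 − 981096.51 + (159.24) = -73.90 mGal

-73.9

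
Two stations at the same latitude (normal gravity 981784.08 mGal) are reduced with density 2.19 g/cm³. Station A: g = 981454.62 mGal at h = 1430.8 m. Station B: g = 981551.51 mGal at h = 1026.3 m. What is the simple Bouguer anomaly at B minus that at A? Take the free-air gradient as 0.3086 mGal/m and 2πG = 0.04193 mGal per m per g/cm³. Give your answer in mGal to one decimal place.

Δg_SB(A) = 981454.62 − 981784.08 + 0.3086×1430.8 − 0.04193×2.19×1430.8 = -19.30 mGal
Δg_SB(B) = 981551.51 − 981784.08 + 0.3086×1026.3 − 0.04193×2.19×1026.3 = -10.10 mGal
Difference = -10.10 − (-19.30) = 9.20 mGal

9.2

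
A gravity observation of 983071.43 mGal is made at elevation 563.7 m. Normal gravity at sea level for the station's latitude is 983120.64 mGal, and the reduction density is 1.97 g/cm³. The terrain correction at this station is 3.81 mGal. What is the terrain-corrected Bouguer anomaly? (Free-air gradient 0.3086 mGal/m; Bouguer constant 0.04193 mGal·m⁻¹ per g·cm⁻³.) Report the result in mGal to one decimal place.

Free-air correction = 0.3086 × 563.7 = 173.96 mGal
Free-air anomaly = 983071.43 − 983120.64 + (173.96) = 124.75 mGal
Bouguer slab correction = 0.04193 × 1.97 × 563.7 = 46.56 mGal
Simple Bouguer anomaly = 124.75 − (46.56) = 78.19 mGal
Complete Bouguer anomaly = 78.19 + 3.81 = 82.00 mGal

82.0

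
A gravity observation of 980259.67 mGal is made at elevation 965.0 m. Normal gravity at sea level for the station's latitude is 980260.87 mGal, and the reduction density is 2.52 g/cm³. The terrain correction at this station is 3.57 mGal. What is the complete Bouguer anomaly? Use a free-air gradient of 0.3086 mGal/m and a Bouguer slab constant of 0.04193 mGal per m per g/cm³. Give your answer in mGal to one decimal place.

Free-air correction = 0.3086 × 965.0 = 297.80 mGal
Free-air anomaly = 980259.67 − 980260.87 + (297.80) = 296.60 mGal
Bouguer slab correction = 0.04193 × 2.52 × 965.0 = 101.97 mGal
Simple Bouguer anomaly = 296.60 − (101.97) = 194.63 mGal
Complete Bouguer anomaly = 194.63 + 3.57 = 198.20 mGal

198.2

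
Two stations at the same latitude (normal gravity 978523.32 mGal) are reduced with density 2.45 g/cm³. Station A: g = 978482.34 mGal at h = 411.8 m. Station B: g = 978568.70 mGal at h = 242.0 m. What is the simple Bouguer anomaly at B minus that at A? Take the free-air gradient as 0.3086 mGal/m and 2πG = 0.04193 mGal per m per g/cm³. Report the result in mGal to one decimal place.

Δg_SB(A) = 978482.34 − 978523.32 + 0.3086×411.8 − 0.04193×2.45×411.8 = 43.80 mGal
Δg_SB(B) = 978568.70 − 978523.32 + 0.3086×242.0 − 0.04193×2.45×242.0 = 95.20 mGal
Difference = 95.20 − (43.80) = 51.40 mGal

51.4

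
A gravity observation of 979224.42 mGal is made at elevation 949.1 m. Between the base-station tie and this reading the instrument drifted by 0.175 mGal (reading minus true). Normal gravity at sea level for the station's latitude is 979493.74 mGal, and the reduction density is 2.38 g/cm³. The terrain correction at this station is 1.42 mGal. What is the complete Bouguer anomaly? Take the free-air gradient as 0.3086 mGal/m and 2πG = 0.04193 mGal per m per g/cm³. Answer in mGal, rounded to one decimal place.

Drift-corrected reading = 979224.42 − (0.175) = 979224.245 mGal
Free-air correction = 0.3086 × 949.1 = 292.89 mGal
Free-air anomaly = 979224.245 − 979493.74 + (292.89) = 23.395 mGal
Bouguer slab correction = 0.04193 × 2.38 × 949.1 = 94.71 mGal
Simple Bouguer anomaly = 23.395 − (94.71) = -71.315 mGal
Complete Bouguer anomaly = -71.315 + 1.42 = -69.895 mGal

-69.9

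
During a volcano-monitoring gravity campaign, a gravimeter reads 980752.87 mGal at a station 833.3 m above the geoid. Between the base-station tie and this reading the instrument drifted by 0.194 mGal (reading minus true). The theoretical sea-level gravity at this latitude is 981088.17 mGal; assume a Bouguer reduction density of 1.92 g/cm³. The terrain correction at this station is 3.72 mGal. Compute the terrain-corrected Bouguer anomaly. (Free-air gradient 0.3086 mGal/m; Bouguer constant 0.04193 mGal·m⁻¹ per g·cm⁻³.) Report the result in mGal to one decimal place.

-141.7

Drift-corrected reading = 980752.87 − (0.194) = 980752.676 mGal
Free-air correction = 0.3086 × 833.3 = 257.16 mGal
Free-air anomaly = 980752.676 − 981088.17 + (257.16) = -78.334 mGal
Bouguer slab correction = 0.04193 × 1.92 × 833.3 = 67.09 mGal
Simple Bouguer anomaly = -78.334 − (67.09) = -145.424 mGal
Complete Bouguer anomaly = -145.424 + 3.72 = -141.704 mGal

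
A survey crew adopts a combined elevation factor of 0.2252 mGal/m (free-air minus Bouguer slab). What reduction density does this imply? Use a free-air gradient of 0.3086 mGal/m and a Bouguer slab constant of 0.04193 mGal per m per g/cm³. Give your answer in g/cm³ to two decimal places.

1.99

0.2252 = 0.3086 − 0.04193 × ρ
ρ = (0.3086 − 0.2252) / 0.04193 = 1.99 g/cm³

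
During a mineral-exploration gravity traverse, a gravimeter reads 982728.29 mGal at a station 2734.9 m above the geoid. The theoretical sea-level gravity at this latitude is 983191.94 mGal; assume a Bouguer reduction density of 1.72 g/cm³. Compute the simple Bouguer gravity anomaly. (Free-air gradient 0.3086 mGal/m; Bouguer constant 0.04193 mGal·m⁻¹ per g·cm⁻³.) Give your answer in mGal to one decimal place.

Free-air correction = 0.3086 × 2734.9 = 843.99 mGal
Free-air anomaly = 982728.29 − 983191.94 + (843.99) = 380.34 mGal
Bouguer slab correction = 0.04193 × 1.72 × 2734.9 = 197.24 mGal
Simple Bouguer anomaly = 380.34 − (197.24) = 183.10 mGal

183.1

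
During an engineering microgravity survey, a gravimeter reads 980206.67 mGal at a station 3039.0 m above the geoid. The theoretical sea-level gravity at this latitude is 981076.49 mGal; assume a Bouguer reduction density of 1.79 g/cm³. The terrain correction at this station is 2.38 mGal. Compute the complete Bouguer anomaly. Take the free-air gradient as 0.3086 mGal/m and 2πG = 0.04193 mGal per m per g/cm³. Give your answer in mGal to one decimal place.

-157.7

Free-air correction = 0.3086 × 3039.0 = 937.84 mGal
Free-air anomaly = 980206.67 − 981076.49 + (937.84) = 68.02 mGal
Bouguer slab correction = 0.04193 × 1.79 × 3039.0 = 228.09 mGal
Simple Bouguer anomaly = 68.02 − (228.09) = -160.07 mGal
Complete Bouguer anomaly = -160.07 + 2.38 = -157.69 mGal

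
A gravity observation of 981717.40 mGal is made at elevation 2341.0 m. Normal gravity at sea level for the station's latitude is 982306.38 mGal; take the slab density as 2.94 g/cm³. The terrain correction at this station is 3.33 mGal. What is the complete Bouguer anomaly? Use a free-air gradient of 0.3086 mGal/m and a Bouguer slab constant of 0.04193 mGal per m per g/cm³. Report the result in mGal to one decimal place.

-151.8

Free-air correction = 0.3086 × 2341.0 = 722.43 mGal
Free-air anomaly = 981717.40 − 982306.38 + (722.43) = 133.45 mGal
Bouguer slab correction = 0.04193 × 2.94 × 2341.0 = 288.58 mGal
Simple Bouguer anomaly = 133.45 − (288.58) = -155.13 mGal
Complete Bouguer anomaly = -155.13 + 3.33 = -151.80 mGal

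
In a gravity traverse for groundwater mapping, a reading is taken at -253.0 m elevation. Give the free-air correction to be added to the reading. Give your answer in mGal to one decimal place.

-78.1

Free-air correction = 0.3086 × -253.0 = -78.1 mGal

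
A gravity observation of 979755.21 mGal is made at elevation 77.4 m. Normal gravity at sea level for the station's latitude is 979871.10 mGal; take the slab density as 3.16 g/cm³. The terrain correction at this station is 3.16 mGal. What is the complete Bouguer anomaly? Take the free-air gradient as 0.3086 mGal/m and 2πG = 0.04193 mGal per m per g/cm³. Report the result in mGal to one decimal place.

-99.1

Free-air correction = 0.3086 × 77.4 = 23.89 mGal
Free-air anomaly = 979755.21 − 979871.10 + (23.89) = -92.00 mGal
Bouguer slab correction = 0.04193 × 3.16 × 77.4 = 10.26 mGal
Simple Bouguer anomaly = -92.00 − (10.26) = -102.26 mGal
Complete Bouguer anomaly = -102.26 + 3.16 = -99.10 mGal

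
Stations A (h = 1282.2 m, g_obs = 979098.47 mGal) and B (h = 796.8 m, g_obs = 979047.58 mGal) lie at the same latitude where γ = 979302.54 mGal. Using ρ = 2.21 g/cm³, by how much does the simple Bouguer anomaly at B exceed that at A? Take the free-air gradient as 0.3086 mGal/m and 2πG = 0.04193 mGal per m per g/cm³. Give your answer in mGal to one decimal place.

-155.7

Δg_SB(A) = 979098.47 − 979302.54 + 0.3086×1282.2 − 0.04193×2.21×1282.2 = 72.80 mGal
Δg_SB(B) = 979047.58 − 979302.54 + 0.3086×796.8 − 0.04193×2.21×796.8 = -82.90 mGal
Difference = -82.90 − (72.80) = -155.70 mGal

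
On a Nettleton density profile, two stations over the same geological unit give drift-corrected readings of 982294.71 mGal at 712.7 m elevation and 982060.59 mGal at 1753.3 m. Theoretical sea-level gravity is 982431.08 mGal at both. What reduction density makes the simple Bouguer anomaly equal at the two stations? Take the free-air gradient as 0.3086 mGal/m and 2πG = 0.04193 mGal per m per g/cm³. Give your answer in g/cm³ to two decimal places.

1.99

Δg_obs = 982060.59 − 982294.71 = -234.12 mGal over Δh = 1753.3 − 712.7 = 1040.6 m
Equal Bouguer anomalies ⇒ Δg_obs + (0.3086 − 0.04193ρ)·Δh = 0
0.3086 − 0.04193ρ = −Δg_obs/Δh = 0.22499
ρ = (0.3086 − 0.22499) / 0.04193 = 1.99 g/cm³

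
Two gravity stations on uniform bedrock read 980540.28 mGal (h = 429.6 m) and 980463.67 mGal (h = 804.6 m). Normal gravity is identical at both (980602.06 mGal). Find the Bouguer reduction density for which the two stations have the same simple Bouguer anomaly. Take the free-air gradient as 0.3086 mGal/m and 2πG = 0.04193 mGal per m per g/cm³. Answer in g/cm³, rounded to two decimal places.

2.49

Δg_obs = 980463.67 − 980540.28 = -76.61 mGal over Δh = 804.6 − 429.6 = 375.0 m
Equal Bouguer anomalies ⇒ Δg_obs + (0.3086 − 0.04193ρ)·Δh = 0
0.3086 − 0.04193ρ = −Δg_obs/Δh = 0.20429
ρ = (0.3086 − 0.20429) / 0.04193 = 2.49 g/cm³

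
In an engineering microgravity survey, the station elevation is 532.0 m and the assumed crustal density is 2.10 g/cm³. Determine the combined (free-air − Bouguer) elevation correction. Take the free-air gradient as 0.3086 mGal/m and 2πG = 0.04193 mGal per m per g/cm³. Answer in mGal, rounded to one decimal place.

Combined gradient = 0.3086 − 0.04193 × 2.10 = 0.2205470 mGal/m
Combined elevation correction = 0.2205470 × 532.0 = 117.3 mGal

117.3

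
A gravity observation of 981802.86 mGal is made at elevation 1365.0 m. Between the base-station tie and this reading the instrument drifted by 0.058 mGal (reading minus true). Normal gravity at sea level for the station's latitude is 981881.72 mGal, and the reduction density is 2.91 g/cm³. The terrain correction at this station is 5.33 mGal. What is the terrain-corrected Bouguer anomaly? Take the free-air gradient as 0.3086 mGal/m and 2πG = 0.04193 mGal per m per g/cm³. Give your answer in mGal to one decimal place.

Drift-corrected reading = 981802.86 − (0.058) = 981802.802 mGal
Free-air correction = 0.3086 × 1365.0 = 421.24 mGal
Free-air anomaly = 981802.802 − 981881.72 + (421.24) = 342.322 mGal
Bouguer slab correction = 0.04193 × 2.91 × 1365.0 = 166.55 mGal
Simple Bouguer anomaly = 342.322 − (166.55) = 175.772 mGal
Complete Bouguer anomaly = 175.772 + 5.33 = 181.102 mGal

181.1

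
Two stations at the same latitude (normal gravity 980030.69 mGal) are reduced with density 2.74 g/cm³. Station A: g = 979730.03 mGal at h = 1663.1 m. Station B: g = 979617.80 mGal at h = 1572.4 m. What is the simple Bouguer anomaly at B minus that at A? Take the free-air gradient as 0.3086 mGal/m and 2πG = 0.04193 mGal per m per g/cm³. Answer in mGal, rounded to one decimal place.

Δg_SB(A) = 979730.03 − 980030.69 + 0.3086×1663.1 − 0.04193×2.74×1663.1 = 21.50 mGal
Δg_SB(B) = 979617.80 − 980030.69 + 0.3086×1572.4 − 0.04193×2.74×1572.4 = -108.30 mGal
Difference = -108.30 − (21.50) = -129.80 mGal

-129.8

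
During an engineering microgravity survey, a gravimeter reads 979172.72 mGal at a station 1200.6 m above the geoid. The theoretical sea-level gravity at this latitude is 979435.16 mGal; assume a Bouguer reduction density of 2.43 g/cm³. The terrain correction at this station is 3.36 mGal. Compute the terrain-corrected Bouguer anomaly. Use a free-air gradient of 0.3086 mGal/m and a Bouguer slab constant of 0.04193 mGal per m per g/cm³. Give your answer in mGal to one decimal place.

Free-air correction = 0.3086 × 1200.6 = 370.51 mGal
Free-air anomaly = 979172.72 − 979435.16 + (370.51) = 108.07 mGal
Bouguer slab correction = 0.04193 × 2.43 × 1200.6 = 122.33 mGal
Simple Bouguer anomaly = 108.07 − (122.33) = -14.26 mGal
Complete Bouguer anomaly = -14.26 + 3.36 = -10.90 mGal

-10.9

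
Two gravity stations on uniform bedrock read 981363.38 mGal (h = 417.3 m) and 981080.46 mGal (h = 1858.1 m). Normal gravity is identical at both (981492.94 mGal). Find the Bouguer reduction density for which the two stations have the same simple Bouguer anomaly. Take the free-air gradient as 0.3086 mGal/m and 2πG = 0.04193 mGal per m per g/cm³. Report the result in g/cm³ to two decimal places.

2.68

Δg_obs = 981080.46 − 981363.38 = -282.92 mGal over Δh = 1858.1 − 417.3 = 1440.8 m
Equal Bouguer anomalies ⇒ Δg_obs + (0.3086 − 0.04193ρ)·Δh = 0
0.3086 − 0.04193ρ = −Δg_obs/Δh = 0.19636
ρ = (0.3086 − 0.19636) / 0.04193 = 2.68 g/cm³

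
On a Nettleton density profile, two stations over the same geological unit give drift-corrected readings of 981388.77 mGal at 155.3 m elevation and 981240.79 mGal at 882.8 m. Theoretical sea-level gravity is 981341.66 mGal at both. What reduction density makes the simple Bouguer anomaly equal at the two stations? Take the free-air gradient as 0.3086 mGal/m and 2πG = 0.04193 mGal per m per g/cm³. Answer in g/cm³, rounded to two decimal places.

Δg_obs = 981240.79 − 981388.77 = -147.98 mGal over Δh = 882.8 − 155.3 = 727.5 m
Equal Bouguer anomalies ⇒ Δg_obs + (0.3086 − 0.04193ρ)·Δh = 0
0.3086 − 0.04193ρ = −Δg_obs/Δh = 0.20341
ρ = (0.3086 − 0.20341) / 0.04193 = 2.51 g/cm³

2.51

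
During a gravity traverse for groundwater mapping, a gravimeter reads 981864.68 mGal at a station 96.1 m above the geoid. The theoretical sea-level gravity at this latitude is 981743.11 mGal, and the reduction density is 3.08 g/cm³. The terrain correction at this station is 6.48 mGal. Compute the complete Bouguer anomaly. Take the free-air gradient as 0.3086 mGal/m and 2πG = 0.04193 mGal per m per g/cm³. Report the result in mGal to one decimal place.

145.3

Free-air correction = 0.3086 × 96.1 = 29.66 mGal
Free-air anomaly = 981864.68 − 981743.11 + (29.66) = 151.23 mGal
Bouguer slab correction = 0.04193 × 3.08 × 96.1 = 12.41 mGal
Simple Bouguer anomaly = 151.23 − (12.41) = 138.82 mGal
Complete Bouguer anomaly = 138.82 + 6.48 = 145.30 mGal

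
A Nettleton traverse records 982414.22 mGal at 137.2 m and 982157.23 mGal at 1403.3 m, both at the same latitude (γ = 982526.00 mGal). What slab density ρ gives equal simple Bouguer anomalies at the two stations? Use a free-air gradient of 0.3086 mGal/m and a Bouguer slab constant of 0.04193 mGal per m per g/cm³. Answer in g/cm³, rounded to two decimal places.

Δg_obs = 982157.23 − 982414.22 = -256.99 mGal over Δh = 1403.3 − 137.2 = 1266.1 m
Equal Bouguer anomalies ⇒ Δg_obs + (0.3086 − 0.04193ρ)·Δh = 0
0.3086 − 0.04193ρ = −Δg_obs/Δh = 0.20298
ρ = (0.3086 − 0.20298) / 0.04193 = 2.52 g/cm³

2.52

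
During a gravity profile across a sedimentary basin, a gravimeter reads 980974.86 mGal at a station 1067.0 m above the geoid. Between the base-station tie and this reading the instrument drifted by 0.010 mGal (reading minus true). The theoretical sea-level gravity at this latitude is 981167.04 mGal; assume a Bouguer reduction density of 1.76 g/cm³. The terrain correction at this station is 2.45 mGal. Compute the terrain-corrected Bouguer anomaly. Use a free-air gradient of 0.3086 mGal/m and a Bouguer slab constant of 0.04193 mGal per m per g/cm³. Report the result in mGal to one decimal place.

60.8

Drift-corrected reading = 980974.86 − (0.010) = 980974.850 mGal
Free-air correction = 0.3086 × 1067.0 = 329.28 mGal
Free-air anomaly = 980974.850 − 981167.04 + (329.28) = 137.090 mGal
Bouguer slab correction = 0.04193 × 1.76 × 1067.0 = 78.74 mGal
Simple Bouguer anomaly = 137.090 − (78.74) = 58.350 mGal
Complete Bouguer anomaly = 58.350 + 2.45 = 60.800 mGal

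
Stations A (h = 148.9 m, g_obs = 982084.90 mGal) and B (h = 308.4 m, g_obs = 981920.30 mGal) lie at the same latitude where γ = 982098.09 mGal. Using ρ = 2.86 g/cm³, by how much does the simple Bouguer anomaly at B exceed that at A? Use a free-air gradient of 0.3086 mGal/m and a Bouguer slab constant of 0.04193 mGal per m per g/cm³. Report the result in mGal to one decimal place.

-134.5

Δg_SB(A) = 982084.90 − 982098.09 + 0.3086×148.9 − 0.04193×2.86×148.9 = 14.90 mGal
Δg_SB(B) = 981920.30 − 982098.09 + 0.3086×308.4 − 0.04193×2.86×308.4 = -119.60 mGal
Difference = -119.60 − (14.90) = -134.50 mGal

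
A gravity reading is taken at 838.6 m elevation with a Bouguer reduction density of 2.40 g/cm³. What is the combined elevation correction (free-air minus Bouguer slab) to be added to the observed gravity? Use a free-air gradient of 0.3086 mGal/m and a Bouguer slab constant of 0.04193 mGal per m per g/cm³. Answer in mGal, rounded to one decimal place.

174.4

Combined gradient = 0.3086 − 0.04193 × 2.40 = 0.2079680 mGal/m
Combined elevation correction = 0.2079680 × 838.6 = 174.4 mGal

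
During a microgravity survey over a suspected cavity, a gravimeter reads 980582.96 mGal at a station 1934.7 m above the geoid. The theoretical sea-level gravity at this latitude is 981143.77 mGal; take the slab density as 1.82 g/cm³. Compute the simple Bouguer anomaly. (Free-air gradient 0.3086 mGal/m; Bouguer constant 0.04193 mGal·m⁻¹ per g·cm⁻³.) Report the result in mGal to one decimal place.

Free-air correction = 0.3086 × 1934.7 = 597.05 mGal
Free-air anomaly = 980582.96 − 981143.77 + (597.05) = 36.24 mGal
Bouguer slab correction = 0.04193 × 1.82 × 1934.7 = 147.64 mGal
Simple Bouguer anomaly = 36.24 − (147.64) = -111.40 mGal

-111.4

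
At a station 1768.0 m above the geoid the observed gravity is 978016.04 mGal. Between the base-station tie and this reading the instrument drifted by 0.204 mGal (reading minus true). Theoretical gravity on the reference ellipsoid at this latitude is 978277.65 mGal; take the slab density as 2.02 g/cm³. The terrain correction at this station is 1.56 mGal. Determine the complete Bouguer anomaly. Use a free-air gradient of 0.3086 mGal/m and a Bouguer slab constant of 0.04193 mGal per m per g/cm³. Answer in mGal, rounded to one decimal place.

135.6

Drift-corrected reading = 978016.04 − (0.204) = 978015.836 mGal
Free-air correction = 0.3086 × 1768.0 = 545.60 mGal
Free-air anomaly = 978015.836 − 978277.65 + (545.60) = 283.786 mGal
Bouguer slab correction = 0.04193 × 2.02 × 1768.0 = 149.75 mGal
Simple Bouguer anomaly = 283.786 − (149.75) = 134.036 mGal
Complete Bouguer anomaly = 134.036 + 1.56 = 135.596 mGal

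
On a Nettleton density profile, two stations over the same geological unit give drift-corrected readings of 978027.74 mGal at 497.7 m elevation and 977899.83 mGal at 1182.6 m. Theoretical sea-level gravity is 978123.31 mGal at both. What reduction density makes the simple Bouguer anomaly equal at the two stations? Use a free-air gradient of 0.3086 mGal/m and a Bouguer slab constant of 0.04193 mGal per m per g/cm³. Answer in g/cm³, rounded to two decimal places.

2.91

Δg_obs = 977899.83 − 978027.74 = -127.91 mGal over Δh = 1182.6 − 497.7 = 684.9 m
Equal Bouguer anomalies ⇒ Δg_obs + (0.3086 − 0.04193ρ)·Δh = 0
0.3086 − 0.04193ρ = −Δg_obs/Δh = 0.18676
ρ = (0.3086 − 0.18676) / 0.04193 = 2.91 g/cm³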